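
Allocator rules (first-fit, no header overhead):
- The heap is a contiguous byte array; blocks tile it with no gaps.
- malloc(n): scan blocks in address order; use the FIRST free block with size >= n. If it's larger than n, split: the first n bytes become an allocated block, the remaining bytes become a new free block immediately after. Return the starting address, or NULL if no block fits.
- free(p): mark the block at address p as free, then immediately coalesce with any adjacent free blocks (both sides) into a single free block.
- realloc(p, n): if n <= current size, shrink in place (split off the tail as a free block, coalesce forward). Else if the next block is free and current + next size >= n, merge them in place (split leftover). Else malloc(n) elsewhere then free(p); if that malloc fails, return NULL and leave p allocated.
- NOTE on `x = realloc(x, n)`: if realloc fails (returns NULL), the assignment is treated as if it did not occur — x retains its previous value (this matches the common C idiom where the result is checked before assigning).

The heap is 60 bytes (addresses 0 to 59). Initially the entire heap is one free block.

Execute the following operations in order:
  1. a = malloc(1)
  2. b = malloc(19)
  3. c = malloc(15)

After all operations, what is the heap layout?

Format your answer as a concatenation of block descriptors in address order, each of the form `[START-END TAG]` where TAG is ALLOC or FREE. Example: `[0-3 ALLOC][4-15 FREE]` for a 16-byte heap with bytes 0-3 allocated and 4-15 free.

Op 1: a = malloc(1) -> a = 0; heap: [0-0 ALLOC][1-59 FREE]
Op 2: b = malloc(19) -> b = 1; heap: [0-0 ALLOC][1-19 ALLOC][20-59 FREE]
Op 3: c = malloc(15) -> c = 20; heap: [0-0 ALLOC][1-19 ALLOC][20-34 ALLOC][35-59 FREE]

Answer: [0-0 ALLOC][1-19 ALLOC][20-34 ALLOC][35-59 FREE]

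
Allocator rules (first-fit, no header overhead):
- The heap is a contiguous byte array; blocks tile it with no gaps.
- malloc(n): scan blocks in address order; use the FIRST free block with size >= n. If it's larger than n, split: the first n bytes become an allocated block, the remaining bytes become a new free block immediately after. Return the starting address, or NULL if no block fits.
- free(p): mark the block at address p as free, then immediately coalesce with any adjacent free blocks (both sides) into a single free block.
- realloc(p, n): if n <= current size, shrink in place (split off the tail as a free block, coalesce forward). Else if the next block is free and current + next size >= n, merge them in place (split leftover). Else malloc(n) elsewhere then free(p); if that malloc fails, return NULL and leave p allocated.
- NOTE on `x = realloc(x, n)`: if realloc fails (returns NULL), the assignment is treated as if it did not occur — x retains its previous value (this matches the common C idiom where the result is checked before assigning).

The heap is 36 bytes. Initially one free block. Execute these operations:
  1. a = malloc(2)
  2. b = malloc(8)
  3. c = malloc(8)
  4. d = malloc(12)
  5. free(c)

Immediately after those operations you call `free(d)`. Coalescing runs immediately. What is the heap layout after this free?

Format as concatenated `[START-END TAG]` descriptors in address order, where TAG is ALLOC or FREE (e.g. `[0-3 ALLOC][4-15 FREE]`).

Op 1: a = malloc(2) -> a = 0; heap: [0-1 ALLOC][2-35 FREE]
Op 2: b = malloc(8) -> b = 2; heap: [0-1 ALLOC][2-9 ALLOC][10-35 FREE]
Op 3: c = malloc(8) -> c = 10; heap: [0-1 ALLOC][2-9 ALLOC][10-17 ALLOC][18-35 FREE]
Op 4: d = malloc(12) -> d = 18; heap: [0-1 ALLOC][2-9 ALLOC][10-17 ALLOC][18-29 ALLOC][30-35 FREE]
Op 5: free(c) -> (freed c); heap: [0-1 ALLOC][2-9 ALLOC][10-17 FREE][18-29 ALLOC][30-35 FREE]
free(d): d = 18 -> block [18-29 ALLOC]; mark free, coalesce with adjacent free neighbors -> [0-1 ALLOC][2-9 ALLOC][10-35 FREE]

Answer: [0-1 ALLOC][2-9 ALLOC][10-35 FREE]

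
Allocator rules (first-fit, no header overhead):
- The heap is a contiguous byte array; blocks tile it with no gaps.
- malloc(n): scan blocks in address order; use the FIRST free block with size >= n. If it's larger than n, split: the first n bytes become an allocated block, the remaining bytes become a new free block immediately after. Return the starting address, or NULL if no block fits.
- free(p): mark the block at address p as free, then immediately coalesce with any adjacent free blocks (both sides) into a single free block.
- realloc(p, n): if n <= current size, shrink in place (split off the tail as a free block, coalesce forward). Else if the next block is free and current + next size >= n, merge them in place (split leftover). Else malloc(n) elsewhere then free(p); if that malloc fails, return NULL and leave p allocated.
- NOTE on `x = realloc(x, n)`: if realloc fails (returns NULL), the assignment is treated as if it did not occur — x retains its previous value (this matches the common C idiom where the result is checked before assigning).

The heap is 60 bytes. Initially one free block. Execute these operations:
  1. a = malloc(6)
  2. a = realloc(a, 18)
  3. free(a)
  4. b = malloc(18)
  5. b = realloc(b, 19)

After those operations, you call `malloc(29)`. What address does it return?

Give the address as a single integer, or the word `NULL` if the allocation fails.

Op 1: a = malloc(6) -> a = 0; heap: [0-5 ALLOC][6-59 FREE]
Op 2: a = realloc(a, 18) -> a = 0; heap: [0-17 ALLOC][18-59 FREE]
Op 3: free(a) -> (freed a); heap: [0-59 FREE]
Op 4: b = malloc(18) -> b = 0; heap: [0-17 ALLOC][18-59 FREE]
Op 5: b = realloc(b, 19) -> b = 0; heap: [0-18 ALLOC][19-59 FREE]
malloc(29): first-fit scan over [0-18 ALLOC][19-59 FREE] -> 19

Answer: 19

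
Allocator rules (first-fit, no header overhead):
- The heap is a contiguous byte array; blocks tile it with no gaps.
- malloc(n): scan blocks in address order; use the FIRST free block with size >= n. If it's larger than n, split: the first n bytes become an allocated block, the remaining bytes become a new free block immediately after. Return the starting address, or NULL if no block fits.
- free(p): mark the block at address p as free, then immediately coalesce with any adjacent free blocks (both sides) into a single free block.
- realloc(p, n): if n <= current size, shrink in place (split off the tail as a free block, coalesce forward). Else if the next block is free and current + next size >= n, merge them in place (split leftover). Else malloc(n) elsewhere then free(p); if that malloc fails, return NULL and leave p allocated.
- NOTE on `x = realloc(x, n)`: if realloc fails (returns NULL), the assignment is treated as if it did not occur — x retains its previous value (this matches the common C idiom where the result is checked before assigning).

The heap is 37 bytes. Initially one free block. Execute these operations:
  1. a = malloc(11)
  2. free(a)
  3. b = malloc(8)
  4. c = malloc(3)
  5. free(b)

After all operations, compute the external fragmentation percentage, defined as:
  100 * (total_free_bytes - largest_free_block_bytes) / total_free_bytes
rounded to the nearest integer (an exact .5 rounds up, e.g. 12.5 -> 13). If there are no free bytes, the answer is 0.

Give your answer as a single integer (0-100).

Answer: 24

Derivation:
Op 1: a = malloc(11) -> a = 0; heap: [0-10 ALLOC][11-36 FREE]
Op 2: free(a) -> (freed a); heap: [0-36 FREE]
Op 3: b = malloc(8) -> b = 0; heap: [0-7 ALLOC][8-36 FREE]
Op 4: c = malloc(3) -> c = 8; heap: [0-7 ALLOC][8-10 ALLOC][11-36 FREE]
Op 5: free(b) -> (freed b); heap: [0-7 FREE][8-10 ALLOC][11-36 FREE]
Free blocks: [8 26] total_free=34 largest=26 -> 100*(34-26)/34 = 800/34 ≈ 23.529 -> rounds to 24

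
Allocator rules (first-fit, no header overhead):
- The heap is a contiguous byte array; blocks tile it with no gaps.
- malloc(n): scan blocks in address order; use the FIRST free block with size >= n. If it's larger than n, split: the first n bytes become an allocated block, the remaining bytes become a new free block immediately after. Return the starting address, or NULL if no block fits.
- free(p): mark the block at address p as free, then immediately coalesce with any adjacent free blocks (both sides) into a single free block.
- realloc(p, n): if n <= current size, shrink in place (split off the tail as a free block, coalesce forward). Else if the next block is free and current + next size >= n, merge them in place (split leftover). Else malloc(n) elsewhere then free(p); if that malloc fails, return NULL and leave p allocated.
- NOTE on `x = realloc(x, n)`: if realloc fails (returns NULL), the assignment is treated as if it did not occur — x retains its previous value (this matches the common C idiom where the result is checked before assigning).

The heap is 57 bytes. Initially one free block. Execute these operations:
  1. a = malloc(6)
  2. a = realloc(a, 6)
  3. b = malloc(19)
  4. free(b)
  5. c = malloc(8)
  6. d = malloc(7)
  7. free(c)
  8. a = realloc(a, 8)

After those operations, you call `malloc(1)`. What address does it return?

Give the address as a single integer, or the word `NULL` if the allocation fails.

Answer: 8

Derivation:
Op 1: a = malloc(6) -> a = 0; heap: [0-5 ALLOC][6-56 FREE]
Op 2: a = realloc(a, 6) -> a = 0; heap: [0-5 ALLOC][6-56 FREE]
Op 3: b = malloc(19) -> b = 6; heap: [0-5 ALLOC][6-24 ALLOC][25-56 FREE]
Op 4: free(b) -> (freed b); heap: [0-5 ALLOC][6-56 FREE]
Op 5: c = malloc(8) -> c = 6; heap: [0-5 ALLOC][6-13 ALLOC][14-56 FREE]
Op 6: d = malloc(7) -> d = 14; heap: [0-5 ALLOC][6-13 ALLOC][14-20 ALLOC][21-56 FREE]
Op 7: free(c) -> (freed c); heap: [0-5 ALLOC][6-13 FREE][14-20 ALLOC][21-56 FREE]
Op 8: a = realloc(a, 8) -> a = 0; heap: [0-7 ALLOC][8-13 FREE][14-20 ALLOC][21-56 FREE]
malloc(1): first-fit scan over [0-7 ALLOC][8-13 FREE][14-20 ALLOC][21-56 FREE] -> 8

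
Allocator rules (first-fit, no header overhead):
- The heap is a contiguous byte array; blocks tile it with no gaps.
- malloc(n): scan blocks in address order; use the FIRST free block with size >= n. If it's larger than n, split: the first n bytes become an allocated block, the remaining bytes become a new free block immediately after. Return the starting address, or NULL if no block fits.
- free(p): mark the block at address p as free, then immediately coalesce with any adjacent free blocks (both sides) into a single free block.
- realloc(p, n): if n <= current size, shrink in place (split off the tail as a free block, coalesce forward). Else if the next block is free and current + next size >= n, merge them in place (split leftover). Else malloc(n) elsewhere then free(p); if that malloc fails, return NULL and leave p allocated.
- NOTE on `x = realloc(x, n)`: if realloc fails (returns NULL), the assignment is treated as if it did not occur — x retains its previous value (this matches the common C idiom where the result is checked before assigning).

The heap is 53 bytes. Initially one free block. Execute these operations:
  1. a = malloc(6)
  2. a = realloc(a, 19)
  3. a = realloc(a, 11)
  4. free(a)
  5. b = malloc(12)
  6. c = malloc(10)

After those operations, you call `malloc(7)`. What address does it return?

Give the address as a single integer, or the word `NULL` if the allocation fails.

Op 1: a = malloc(6) -> a = 0; heap: [0-5 ALLOC][6-52 FREE]
Op 2: a = realloc(a, 19) -> a = 0; heap: [0-18 ALLOC][19-52 FREE]
Op 3: a = realloc(a, 11) -> a = 0; heap: [0-10 ALLOC][11-52 FREE]
Op 4: free(a) -> (freed a); heap: [0-52 FREE]
Op 5: b = malloc(12) -> b = 0; heap: [0-11 ALLOC][12-52 FREE]
Op 6: c = malloc(10) -> c = 12; heap: [0-11 ALLOC][12-21 ALLOC][22-52 FREE]
malloc(7): first-fit scan over [0-11 ALLOC][12-21 ALLOC][22-52 FREE] -> 22

Answer: 22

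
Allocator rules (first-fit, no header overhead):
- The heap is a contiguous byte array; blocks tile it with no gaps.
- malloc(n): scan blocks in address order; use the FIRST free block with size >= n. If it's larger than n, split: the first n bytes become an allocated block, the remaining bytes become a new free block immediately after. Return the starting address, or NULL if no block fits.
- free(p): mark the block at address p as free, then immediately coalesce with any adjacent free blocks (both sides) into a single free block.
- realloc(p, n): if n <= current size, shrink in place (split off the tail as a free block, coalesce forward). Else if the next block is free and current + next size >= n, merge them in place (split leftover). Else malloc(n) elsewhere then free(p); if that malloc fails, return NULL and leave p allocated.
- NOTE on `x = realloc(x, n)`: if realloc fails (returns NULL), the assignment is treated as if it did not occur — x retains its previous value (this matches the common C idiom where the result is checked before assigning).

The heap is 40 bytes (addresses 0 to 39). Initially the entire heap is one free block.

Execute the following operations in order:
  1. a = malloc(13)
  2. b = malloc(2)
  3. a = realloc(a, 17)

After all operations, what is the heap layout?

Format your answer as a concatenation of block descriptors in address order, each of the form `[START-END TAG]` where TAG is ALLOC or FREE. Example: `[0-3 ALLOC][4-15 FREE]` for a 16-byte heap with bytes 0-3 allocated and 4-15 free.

Answer: [0-12 FREE][13-14 ALLOC][15-31 ALLOC][32-39 FREE]

Derivation:
Op 1: a = malloc(13) -> a = 0; heap: [0-12 ALLOC][13-39 FREE]
Op 2: b = malloc(2) -> b = 13; heap: [0-12 ALLOC][13-14 ALLOC][15-39 FREE]
Op 3: a = realloc(a, 17) -> a = 15; heap: [0-12 FREE][13-14 ALLOC][15-31 ALLOC][32-39 FREE]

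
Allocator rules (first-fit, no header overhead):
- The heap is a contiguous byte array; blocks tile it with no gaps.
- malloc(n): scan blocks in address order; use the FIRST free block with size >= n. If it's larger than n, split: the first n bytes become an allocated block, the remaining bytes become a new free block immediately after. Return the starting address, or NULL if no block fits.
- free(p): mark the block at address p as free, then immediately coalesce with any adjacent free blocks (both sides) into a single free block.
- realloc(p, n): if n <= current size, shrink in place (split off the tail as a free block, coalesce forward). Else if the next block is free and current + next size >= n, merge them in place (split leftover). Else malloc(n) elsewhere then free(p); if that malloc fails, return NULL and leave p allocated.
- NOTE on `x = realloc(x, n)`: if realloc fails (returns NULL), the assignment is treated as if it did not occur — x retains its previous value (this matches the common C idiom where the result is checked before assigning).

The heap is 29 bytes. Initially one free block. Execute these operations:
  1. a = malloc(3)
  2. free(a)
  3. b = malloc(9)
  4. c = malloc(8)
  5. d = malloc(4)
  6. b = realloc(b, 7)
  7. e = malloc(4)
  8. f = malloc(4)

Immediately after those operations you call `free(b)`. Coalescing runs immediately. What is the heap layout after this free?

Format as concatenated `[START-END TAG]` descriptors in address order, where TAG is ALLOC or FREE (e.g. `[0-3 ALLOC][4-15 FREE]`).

Answer: [0-8 FREE][9-16 ALLOC][17-20 ALLOC][21-24 ALLOC][25-28 ALLOC]

Derivation:
Op 1: a = malloc(3) -> a = 0; heap: [0-2 ALLOC][3-28 FREE]
Op 2: free(a) -> (freed a); heap: [0-28 FREE]
Op 3: b = malloc(9) -> b = 0; heap: [0-8 ALLOC][9-28 FREE]
Op 4: c = malloc(8) -> c = 9; heap: [0-8 ALLOC][9-16 ALLOC][17-28 FREE]
Op 5: d = malloc(4) -> d = 17; heap: [0-8 ALLOC][9-16 ALLOC][17-20 ALLOC][21-28 FREE]
Op 6: b = realloc(b, 7) -> b = 0; heap: [0-6 ALLOC][7-8 FREE][9-16 ALLOC][17-20 ALLOC][21-28 FREE]
Op 7: e = malloc(4) -> e = 21; heap: [0-6 ALLOC][7-8 FREE][9-16 ALLOC][17-20 ALLOC][21-24 ALLOC][25-28 FREE]
Op 8: f = malloc(4) -> f = 25; heap: [0-6 ALLOC][7-8 FREE][9-16 ALLOC][17-20 ALLOC][21-24 ALLOC][25-28 ALLOC]
free(b): b = 0 -> block [0-6 ALLOC]; mark free, coalesce with adjacent free neighbors -> [0-8 FREE][9-16 ALLOC][17-20 ALLOC][21-24 ALLOC][25-28 ALLOC]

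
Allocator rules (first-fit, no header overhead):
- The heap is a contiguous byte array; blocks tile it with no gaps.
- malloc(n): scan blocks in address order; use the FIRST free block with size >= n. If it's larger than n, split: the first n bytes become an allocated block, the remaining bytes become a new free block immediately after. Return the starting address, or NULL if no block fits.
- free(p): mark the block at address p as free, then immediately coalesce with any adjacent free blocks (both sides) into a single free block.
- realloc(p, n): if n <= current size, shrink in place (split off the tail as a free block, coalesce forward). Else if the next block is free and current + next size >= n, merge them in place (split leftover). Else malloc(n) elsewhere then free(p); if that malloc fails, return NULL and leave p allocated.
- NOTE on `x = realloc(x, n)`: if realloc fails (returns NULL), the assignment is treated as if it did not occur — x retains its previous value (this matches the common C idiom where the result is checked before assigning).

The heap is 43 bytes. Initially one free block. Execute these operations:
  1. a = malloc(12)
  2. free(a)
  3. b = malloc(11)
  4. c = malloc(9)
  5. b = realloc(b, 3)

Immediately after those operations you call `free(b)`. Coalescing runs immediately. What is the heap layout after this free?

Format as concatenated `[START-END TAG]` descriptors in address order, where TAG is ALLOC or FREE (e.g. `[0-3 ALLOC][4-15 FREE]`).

Answer: [0-10 FREE][11-19 ALLOC][20-42 FREE]

Derivation:
Op 1: a = malloc(12) -> a = 0; heap: [0-11 ALLOC][12-42 FREE]
Op 2: free(a) -> (freed a); heap: [0-42 FREE]
Op 3: b = malloc(11) -> b = 0; heap: [0-10 ALLOC][11-42 FREE]
Op 4: c = malloc(9) -> c = 11; heap: [0-10 ALLOC][11-19 ALLOC][20-42 FREE]
Op 5: b = realloc(b, 3) -> b = 0; heap: [0-2 ALLOC][3-10 FREE][11-19 ALLOC][20-42 FREE]
free(b): b = 0 -> block [0-2 ALLOC]; mark free, coalesce with adjacent free neighbors -> [0-10 FREE][11-19 ALLOC][20-42 FREE]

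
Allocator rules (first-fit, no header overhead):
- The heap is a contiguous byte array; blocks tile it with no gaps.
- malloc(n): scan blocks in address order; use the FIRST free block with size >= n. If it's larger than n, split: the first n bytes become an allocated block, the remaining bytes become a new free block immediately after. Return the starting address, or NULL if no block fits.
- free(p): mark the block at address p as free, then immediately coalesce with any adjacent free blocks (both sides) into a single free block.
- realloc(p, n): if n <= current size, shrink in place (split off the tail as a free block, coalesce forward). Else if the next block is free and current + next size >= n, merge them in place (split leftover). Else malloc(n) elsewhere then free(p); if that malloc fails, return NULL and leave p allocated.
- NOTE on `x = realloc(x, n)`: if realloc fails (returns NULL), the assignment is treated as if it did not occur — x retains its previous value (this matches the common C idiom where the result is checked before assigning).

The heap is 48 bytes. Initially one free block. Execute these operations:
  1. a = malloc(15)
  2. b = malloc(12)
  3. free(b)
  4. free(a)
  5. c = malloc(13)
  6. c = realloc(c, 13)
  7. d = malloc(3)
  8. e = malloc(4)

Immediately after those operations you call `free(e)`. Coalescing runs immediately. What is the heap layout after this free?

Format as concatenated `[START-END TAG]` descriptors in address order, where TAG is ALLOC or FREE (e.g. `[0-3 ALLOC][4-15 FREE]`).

Answer: [0-12 ALLOC][13-15 ALLOC][16-47 FREE]

Derivation:
Op 1: a = malloc(15) -> a = 0; heap: [0-14 ALLOC][15-47 FREE]
Op 2: b = malloc(12) -> b = 15; heap: [0-14 ALLOC][15-26 ALLOC][27-47 FREE]
Op 3: free(b) -> (freed b); heap: [0-14 ALLOC][15-47 FREE]
Op 4: free(a) -> (freed a); heap: [0-47 FREE]
Op 5: c = malloc(13) -> c = 0; heap: [0-12 ALLOC][13-47 FREE]
Op 6: c = realloc(c, 13) -> c = 0; heap: [0-12 ALLOC][13-47 FREE]
Op 7: d = malloc(3) -> d = 13; heap: [0-12 ALLOC][13-15 ALLOC][16-47 FREE]
Op 8: e = malloc(4) -> e = 16; heap: [0-12 ALLOC][13-15 ALLOC][16-19 ALLOC][20-47 FREE]
free(e): e = 16 -> block [16-19 ALLOC]; mark free, coalesce with adjacent free neighbors -> [0-12 ALLOC][13-15 ALLOC][16-47 FREE]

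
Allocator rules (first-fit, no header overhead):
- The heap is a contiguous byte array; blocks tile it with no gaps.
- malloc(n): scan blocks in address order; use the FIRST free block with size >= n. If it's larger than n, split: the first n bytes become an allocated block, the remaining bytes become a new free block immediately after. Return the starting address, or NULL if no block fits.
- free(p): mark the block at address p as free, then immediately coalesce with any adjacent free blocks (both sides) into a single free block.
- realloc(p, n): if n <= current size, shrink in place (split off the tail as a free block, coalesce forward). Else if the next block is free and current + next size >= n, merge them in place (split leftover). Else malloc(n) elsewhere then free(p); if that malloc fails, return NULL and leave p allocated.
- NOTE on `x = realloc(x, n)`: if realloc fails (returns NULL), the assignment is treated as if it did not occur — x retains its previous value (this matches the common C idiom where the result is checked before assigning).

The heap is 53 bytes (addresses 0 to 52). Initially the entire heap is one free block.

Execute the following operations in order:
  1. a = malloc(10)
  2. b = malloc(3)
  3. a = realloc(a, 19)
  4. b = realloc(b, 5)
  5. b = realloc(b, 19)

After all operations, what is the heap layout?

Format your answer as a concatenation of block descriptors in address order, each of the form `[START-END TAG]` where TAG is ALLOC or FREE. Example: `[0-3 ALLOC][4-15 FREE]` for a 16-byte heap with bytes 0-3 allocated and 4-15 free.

Op 1: a = malloc(10) -> a = 0; heap: [0-9 ALLOC][10-52 FREE]
Op 2: b = malloc(3) -> b = 10; heap: [0-9 ALLOC][10-12 ALLOC][13-52 FREE]
Op 3: a = realloc(a, 19) -> a = 13; heap: [0-9 FREE][10-12 ALLOC][13-31 ALLOC][32-52 FREE]
Op 4: b = realloc(b, 5) -> b = 0; heap: [0-4 ALLOC][5-12 FREE][13-31 ALLOC][32-52 FREE]
Op 5: b = realloc(b, 19) -> b = 32; heap: [0-12 FREE][13-31 ALLOC][32-50 ALLOC][51-52 FREE]

Answer: [0-12 FREE][13-31 ALLOC][32-50 ALLOC][51-52 FREE]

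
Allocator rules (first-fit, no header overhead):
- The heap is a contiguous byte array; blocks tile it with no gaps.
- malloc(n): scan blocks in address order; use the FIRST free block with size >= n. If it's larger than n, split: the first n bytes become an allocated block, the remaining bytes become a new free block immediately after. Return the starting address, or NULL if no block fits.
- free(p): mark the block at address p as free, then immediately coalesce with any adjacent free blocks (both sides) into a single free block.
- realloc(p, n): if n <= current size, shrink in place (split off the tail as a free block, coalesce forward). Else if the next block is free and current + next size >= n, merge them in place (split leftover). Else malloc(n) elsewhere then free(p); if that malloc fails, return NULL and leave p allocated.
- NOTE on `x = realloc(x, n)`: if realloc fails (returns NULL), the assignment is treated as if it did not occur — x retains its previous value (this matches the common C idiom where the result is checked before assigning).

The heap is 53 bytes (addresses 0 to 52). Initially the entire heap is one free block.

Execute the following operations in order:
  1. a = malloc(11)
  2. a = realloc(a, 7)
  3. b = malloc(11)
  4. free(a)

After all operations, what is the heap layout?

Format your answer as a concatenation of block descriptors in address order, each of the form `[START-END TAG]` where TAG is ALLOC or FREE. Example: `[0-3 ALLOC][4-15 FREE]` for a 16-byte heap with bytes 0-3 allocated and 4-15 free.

Op 1: a = malloc(11) -> a = 0; heap: [0-10 ALLOC][11-52 FREE]
Op 2: a = realloc(a, 7) -> a = 0; heap: [0-6 ALLOC][7-52 FREE]
Op 3: b = malloc(11) -> b = 7; heap: [0-6 ALLOC][7-17 ALLOC][18-52 FREE]
Op 4: free(a) -> (freed a); heap: [0-6 FREE][7-17 ALLOC][18-52 FREE]

Answer: [0-6 FREE][7-17 ALLOC][18-52 FREE]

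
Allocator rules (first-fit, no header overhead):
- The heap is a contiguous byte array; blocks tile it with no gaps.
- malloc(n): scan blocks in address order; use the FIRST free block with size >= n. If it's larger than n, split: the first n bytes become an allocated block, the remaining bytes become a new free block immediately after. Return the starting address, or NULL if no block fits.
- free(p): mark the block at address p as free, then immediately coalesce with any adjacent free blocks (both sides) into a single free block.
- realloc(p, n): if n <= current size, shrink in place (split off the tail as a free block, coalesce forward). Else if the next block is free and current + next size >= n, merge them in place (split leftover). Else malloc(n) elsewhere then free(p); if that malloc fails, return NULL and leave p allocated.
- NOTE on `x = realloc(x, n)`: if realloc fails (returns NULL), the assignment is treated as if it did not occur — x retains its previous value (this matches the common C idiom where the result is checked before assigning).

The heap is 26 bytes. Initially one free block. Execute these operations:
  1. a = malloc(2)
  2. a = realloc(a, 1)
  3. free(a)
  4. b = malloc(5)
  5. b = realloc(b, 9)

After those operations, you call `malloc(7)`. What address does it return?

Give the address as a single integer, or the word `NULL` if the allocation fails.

Answer: 9

Derivation:
Op 1: a = malloc(2) -> a = 0; heap: [0-1 ALLOC][2-25 FREE]
Op 2: a = realloc(a, 1) -> a = 0; heap: [0-0 ALLOC][1-25 FREE]
Op 3: free(a) -> (freed a); heap: [0-25 FREE]
Op 4: b = malloc(5) -> b = 0; heap: [0-4 ALLOC][5-25 FREE]
Op 5: b = realloc(b, 9) -> b = 0; heap: [0-8 ALLOC][9-25 FREE]
malloc(7): first-fit scan over [0-8 ALLOC][9-25 FREE] -> 9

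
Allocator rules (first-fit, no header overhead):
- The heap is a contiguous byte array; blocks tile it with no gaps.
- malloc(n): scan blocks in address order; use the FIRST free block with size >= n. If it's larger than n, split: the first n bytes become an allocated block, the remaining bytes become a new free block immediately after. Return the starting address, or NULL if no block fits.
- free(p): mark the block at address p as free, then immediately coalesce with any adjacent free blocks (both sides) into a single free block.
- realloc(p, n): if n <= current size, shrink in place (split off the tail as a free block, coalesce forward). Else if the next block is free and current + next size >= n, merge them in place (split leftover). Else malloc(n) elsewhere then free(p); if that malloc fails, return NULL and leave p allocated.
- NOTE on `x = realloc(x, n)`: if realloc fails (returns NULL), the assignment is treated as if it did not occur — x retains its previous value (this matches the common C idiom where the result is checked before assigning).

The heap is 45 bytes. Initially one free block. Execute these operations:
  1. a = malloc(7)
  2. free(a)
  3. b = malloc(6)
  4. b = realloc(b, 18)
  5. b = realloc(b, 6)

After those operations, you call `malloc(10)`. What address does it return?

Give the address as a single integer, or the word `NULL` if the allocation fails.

Op 1: a = malloc(7) -> a = 0; heap: [0-6 ALLOC][7-44 FREE]
Op 2: free(a) -> (freed a); heap: [0-44 FREE]
Op 3: b = malloc(6) -> b = 0; heap: [0-5 ALLOC][6-44 FREE]
Op 4: b = realloc(b, 18) -> b = 0; heap: [0-17 ALLOC][18-44 FREE]
Op 5: b = realloc(b, 6) -> b = 0; heap: [0-5 ALLOC][6-44 FREE]
malloc(10): first-fit scan over [0-5 ALLOC][6-44 FREE] -> 6

Answer: 6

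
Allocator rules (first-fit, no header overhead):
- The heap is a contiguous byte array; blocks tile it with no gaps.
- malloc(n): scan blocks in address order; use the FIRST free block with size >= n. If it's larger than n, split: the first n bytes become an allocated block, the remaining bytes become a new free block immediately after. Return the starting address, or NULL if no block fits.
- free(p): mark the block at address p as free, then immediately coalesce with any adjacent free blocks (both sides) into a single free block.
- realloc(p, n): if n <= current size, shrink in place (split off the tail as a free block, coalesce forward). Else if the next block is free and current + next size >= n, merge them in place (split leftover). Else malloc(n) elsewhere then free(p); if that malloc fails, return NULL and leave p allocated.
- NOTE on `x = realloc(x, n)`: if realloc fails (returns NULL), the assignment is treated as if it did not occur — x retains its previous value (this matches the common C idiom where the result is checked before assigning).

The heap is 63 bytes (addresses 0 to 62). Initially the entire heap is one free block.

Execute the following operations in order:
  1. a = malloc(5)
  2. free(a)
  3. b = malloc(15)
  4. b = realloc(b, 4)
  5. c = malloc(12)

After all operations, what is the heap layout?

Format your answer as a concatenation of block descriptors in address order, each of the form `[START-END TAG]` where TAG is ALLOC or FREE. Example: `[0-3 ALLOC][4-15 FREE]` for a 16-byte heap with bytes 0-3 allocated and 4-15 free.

Answer: [0-3 ALLOC][4-15 ALLOC][16-62 FREE]

Derivation:
Op 1: a = malloc(5) -> a = 0; heap: [0-4 ALLOC][5-62 FREE]
Op 2: free(a) -> (freed a); heap: [0-62 FREE]
Op 3: b = malloc(15) -> b = 0; heap: [0-14 ALLOC][15-62 FREE]
Op 4: b = realloc(b, 4) -> b = 0; heap: [0-3 ALLOC][4-62 FREE]
Op 5: c = malloc(12) -> c = 4; heap: [0-3 ALLOC][4-15 ALLOC][16-62 FREE]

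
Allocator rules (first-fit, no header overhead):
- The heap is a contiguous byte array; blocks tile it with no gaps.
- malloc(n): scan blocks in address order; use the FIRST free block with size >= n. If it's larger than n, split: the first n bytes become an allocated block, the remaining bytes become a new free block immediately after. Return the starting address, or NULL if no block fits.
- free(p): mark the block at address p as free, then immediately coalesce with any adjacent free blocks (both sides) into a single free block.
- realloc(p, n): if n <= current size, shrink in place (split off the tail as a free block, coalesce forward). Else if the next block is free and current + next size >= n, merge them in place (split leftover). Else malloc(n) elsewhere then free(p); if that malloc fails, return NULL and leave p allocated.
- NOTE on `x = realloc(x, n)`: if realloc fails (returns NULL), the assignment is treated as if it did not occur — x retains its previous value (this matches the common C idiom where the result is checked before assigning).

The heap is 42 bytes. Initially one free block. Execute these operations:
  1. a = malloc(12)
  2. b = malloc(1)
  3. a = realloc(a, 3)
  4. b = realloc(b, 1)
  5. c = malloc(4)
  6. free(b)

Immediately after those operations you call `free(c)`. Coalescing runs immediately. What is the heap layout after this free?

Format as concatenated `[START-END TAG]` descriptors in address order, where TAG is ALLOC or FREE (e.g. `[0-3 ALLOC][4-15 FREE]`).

Op 1: a = malloc(12) -> a = 0; heap: [0-11 ALLOC][12-41 FREE]
Op 2: b = malloc(1) -> b = 12; heap: [0-11 ALLOC][12-12 ALLOC][13-41 FREE]
Op 3: a = realloc(a, 3) -> a = 0; heap: [0-2 ALLOC][3-11 FREE][12-12 ALLOC][13-41 FREE]
Op 4: b = realloc(b, 1) -> b = 12; heap: [0-2 ALLOC][3-11 FREE][12-12 ALLOC][13-41 FREE]
Op 5: c = malloc(4) -> c = 3; heap: [0-2 ALLOC][3-6 ALLOC][7-11 FREE][12-12 ALLOC][13-41 FREE]
Op 6: free(b) -> (freed b); heap: [0-2 ALLOC][3-6 ALLOC][7-41 FREE]
free(c): c = 3 -> block [3-6 ALLOC]; mark free, coalesce with adjacent free neighbors -> [0-2 ALLOC][3-41 FREE]

Answer: [0-2 ALLOC][3-41 FREE]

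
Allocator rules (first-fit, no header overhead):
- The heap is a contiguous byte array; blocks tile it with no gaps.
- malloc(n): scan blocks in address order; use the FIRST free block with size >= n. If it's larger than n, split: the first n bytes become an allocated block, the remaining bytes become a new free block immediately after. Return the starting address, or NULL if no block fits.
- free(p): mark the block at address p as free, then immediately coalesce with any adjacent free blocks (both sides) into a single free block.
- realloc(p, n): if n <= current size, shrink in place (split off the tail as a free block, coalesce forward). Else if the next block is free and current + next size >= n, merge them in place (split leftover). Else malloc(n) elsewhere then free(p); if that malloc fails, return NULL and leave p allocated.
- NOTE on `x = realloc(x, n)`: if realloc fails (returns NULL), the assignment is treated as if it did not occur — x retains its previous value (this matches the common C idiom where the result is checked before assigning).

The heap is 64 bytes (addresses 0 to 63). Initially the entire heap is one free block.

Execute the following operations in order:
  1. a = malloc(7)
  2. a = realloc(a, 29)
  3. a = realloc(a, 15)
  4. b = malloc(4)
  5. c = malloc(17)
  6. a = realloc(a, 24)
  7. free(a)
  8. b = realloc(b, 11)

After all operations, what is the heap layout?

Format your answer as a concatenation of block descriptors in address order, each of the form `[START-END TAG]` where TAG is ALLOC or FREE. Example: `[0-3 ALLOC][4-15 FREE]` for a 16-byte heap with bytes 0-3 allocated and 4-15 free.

Answer: [0-10 ALLOC][11-18 FREE][19-35 ALLOC][36-63 FREE]

Derivation:
Op 1: a = malloc(7) -> a = 0; heap: [0-6 ALLOC][7-63 FREE]
Op 2: a = realloc(a, 29) -> a = 0; heap: [0-28 ALLOC][29-63 FREE]
Op 3: a = realloc(a, 15) -> a = 0; heap: [0-14 ALLOC][15-63 FREE]
Op 4: b = malloc(4) -> b = 15; heap: [0-14 ALLOC][15-18 ALLOC][19-63 FREE]
Op 5: c = malloc(17) -> c = 19; heap: [0-14 ALLOC][15-18 ALLOC][19-35 ALLOC][36-63 FREE]
Op 6: a = realloc(a, 24) -> a = 36; heap: [0-14 FREE][15-18 ALLOC][19-35 ALLOC][36-59 ALLOC][60-63 FREE]
Op 7: free(a) -> (freed a); heap: [0-14 FREE][15-18 ALLOC][19-35 ALLOC][36-63 FREE]
Op 8: b = realloc(b, 11) -> b = 0; heap: [0-10 ALLOC][11-18 FREE][19-35 ALLOC][36-63 FREE]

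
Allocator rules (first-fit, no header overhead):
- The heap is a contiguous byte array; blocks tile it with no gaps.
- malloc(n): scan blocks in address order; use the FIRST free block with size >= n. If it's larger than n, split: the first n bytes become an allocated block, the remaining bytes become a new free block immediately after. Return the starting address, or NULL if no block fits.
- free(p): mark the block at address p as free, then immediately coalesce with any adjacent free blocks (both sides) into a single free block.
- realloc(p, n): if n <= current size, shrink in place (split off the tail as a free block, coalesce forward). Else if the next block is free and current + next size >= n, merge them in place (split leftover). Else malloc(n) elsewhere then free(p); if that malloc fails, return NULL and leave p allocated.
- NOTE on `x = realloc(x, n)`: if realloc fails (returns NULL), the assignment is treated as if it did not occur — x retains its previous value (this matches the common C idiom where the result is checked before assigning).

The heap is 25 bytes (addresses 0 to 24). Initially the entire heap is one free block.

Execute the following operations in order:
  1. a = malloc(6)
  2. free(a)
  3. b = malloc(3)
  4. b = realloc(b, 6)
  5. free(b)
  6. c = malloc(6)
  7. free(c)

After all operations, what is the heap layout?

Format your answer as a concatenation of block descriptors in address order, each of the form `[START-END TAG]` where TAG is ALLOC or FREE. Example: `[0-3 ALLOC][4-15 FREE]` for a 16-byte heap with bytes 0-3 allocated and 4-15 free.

Answer: [0-24 FREE]

Derivation:
Op 1: a = malloc(6) -> a = 0; heap: [0-5 ALLOC][6-24 FREE]
Op 2: free(a) -> (freed a); heap: [0-24 FREE]
Op 3: b = malloc(3) -> b = 0; heap: [0-2 ALLOC][3-24 FREE]
Op 4: b = realloc(b, 6) -> b = 0; heap: [0-5 ALLOC][6-24 FREE]
Op 5: free(b) -> (freed b); heap: [0-24 FREE]
Op 6: c = malloc(6) -> c = 0; heap: [0-5 ALLOC][6-24 FREE]
Op 7: free(c) -> (freed c); heap: [0-24 FREE]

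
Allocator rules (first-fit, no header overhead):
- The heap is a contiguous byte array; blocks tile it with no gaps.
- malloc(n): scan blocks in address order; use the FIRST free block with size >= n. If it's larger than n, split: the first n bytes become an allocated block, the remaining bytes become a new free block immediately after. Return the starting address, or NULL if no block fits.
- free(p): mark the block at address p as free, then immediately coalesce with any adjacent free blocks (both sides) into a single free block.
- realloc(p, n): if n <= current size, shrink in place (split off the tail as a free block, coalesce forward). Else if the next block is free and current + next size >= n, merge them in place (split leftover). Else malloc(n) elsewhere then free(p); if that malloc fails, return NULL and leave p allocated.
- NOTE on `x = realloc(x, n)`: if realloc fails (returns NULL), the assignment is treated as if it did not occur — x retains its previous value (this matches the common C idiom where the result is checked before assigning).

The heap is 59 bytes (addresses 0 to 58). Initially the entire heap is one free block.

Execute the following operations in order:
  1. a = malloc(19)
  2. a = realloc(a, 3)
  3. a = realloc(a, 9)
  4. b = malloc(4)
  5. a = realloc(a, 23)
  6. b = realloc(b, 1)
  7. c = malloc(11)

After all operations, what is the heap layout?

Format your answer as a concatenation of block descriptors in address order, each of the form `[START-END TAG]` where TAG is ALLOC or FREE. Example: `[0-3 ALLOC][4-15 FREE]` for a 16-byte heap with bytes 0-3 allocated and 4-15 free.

Answer: [0-8 FREE][9-9 ALLOC][10-12 FREE][13-35 ALLOC][36-46 ALLOC][47-58 FREE]

Derivation:
Op 1: a = malloc(19) -> a = 0; heap: [0-18 ALLOC][19-58 FREE]
Op 2: a = realloc(a, 3) -> a = 0; heap: [0-2 ALLOC][3-58 FREE]
Op 3: a = realloc(a, 9) -> a = 0; heap: [0-8 ALLOC][9-58 FREE]
Op 4: b = malloc(4) -> b = 9; heap: [0-8 ALLOC][9-12 ALLOC][13-58 FREE]
Op 5: a = realloc(a, 23) -> a = 13; heap: [0-8 FREE][9-12 ALLOC][13-35 ALLOC][36-58 FREE]
Op 6: b = realloc(b, 1) -> b = 9; heap: [0-8 FREE][9-9 ALLOC][10-12 FREE][13-35 ALLOC][36-58 FREE]
Op 7: c = malloc(11) -> c = 36; heap: [0-8 FREE][9-9 ALLOC][10-12 FREE][13-35 ALLOC][36-46 ALLOC][47-58 FREE]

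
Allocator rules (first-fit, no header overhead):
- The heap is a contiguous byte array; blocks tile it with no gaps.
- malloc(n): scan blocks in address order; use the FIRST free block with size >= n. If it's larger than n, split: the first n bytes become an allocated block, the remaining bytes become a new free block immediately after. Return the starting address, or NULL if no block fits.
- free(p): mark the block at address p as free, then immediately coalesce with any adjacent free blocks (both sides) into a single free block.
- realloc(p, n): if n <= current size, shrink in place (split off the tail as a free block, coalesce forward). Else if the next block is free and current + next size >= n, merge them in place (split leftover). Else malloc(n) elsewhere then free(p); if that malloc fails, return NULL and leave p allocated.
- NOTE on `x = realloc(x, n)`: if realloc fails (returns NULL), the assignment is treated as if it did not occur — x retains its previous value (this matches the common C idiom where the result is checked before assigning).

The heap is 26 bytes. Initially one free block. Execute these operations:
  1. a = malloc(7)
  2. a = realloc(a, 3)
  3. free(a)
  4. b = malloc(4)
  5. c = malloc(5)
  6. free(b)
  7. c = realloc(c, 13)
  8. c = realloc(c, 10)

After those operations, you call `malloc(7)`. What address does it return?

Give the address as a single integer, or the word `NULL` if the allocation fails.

Op 1: a = malloc(7) -> a = 0; heap: [0-6 ALLOC][7-25 FREE]
Op 2: a = realloc(a, 3) -> a = 0; heap: [0-2 ALLOC][3-25 FREE]
Op 3: free(a) -> (freed a); heap: [0-25 FREE]
Op 4: b = malloc(4) -> b = 0; heap: [0-3 ALLOC][4-25 FREE]
Op 5: c = malloc(5) -> c = 4; heap: [0-3 ALLOC][4-8 ALLOC][9-25 FREE]
Op 6: free(b) -> (freed b); heap: [0-3 FREE][4-8 ALLOC][9-25 FREE]
Op 7: c = realloc(c, 13) -> c = 4; heap: [0-3 FREE][4-16 ALLOC][17-25 FREE]
Op 8: c = realloc(c, 10) -> c = 4; heap: [0-3 FREE][4-13 ALLOC][14-25 FREE]
malloc(7): first-fit scan over [0-3 FREE][4-13 ALLOC][14-25 FREE] -> 14

Answer: 14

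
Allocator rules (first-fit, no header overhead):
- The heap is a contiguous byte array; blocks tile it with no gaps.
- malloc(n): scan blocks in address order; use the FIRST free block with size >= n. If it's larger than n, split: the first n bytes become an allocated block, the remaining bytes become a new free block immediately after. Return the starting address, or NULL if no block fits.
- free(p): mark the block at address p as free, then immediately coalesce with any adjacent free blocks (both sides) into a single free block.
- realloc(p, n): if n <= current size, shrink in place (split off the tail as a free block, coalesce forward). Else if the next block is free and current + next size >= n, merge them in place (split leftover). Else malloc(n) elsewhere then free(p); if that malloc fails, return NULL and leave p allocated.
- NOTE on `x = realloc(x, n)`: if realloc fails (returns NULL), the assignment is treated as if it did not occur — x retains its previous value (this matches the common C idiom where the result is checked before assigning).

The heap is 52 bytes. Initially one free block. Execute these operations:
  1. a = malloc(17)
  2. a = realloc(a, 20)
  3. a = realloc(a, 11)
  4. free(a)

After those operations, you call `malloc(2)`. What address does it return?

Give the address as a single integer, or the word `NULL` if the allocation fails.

Op 1: a = malloc(17) -> a = 0; heap: [0-16 ALLOC][17-51 FREE]
Op 2: a = realloc(a, 20) -> a = 0; heap: [0-19 ALLOC][20-51 FREE]
Op 3: a = realloc(a, 11) -> a = 0; heap: [0-10 ALLOC][11-51 FREE]
Op 4: free(a) -> (freed a); heap: [0-51 FREE]
malloc(2): first-fit scan over [0-51 FREE] -> 0

Answer: 0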